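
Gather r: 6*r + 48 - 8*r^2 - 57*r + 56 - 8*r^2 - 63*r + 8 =-16*r^2 - 114*r + 112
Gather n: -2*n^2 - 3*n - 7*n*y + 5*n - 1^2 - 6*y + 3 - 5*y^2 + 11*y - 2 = -2*n^2 + n*(2 - 7*y) - 5*y^2 + 5*y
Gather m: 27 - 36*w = 27 - 36*w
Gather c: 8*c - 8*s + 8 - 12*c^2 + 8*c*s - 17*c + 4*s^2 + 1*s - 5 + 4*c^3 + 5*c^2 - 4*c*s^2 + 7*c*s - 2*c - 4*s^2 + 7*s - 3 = 4*c^3 - 7*c^2 + c*(-4*s^2 + 15*s - 11)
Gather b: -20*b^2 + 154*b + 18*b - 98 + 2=-20*b^2 + 172*b - 96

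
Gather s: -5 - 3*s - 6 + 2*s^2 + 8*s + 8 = 2*s^2 + 5*s - 3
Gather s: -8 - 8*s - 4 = -8*s - 12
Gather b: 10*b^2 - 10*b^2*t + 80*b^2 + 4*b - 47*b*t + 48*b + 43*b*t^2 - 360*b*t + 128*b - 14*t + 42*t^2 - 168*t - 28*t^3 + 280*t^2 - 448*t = b^2*(90 - 10*t) + b*(43*t^2 - 407*t + 180) - 28*t^3 + 322*t^2 - 630*t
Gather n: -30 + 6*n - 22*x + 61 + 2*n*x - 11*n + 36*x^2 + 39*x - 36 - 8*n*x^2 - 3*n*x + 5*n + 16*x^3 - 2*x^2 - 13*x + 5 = n*(-8*x^2 - x) + 16*x^3 + 34*x^2 + 4*x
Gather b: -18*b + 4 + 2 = 6 - 18*b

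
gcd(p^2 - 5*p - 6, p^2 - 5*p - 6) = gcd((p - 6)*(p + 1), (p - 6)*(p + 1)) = p^2 - 5*p - 6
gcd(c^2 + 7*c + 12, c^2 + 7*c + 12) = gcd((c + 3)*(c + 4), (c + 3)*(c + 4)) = c^2 + 7*c + 12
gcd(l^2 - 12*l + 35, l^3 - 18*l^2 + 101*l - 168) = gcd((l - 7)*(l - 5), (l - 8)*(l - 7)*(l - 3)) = l - 7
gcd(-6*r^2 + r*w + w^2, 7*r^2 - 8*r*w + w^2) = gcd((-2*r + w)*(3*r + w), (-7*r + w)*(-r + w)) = 1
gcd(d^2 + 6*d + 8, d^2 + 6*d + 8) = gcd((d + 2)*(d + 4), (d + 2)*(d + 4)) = d^2 + 6*d + 8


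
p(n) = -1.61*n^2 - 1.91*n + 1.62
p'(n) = -3.22*n - 1.91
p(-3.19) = -8.67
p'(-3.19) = 8.36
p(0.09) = 1.44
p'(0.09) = -2.20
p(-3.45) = -10.95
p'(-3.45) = 9.20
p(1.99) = -8.56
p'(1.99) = -8.32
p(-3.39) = -10.41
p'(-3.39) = 9.01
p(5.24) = -52.60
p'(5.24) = -18.78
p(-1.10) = 1.77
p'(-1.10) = 1.63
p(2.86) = -17.01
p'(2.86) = -11.12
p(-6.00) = -44.88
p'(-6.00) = 17.41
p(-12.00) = -207.30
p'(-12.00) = 36.73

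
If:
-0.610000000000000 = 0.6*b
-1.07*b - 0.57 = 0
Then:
No Solution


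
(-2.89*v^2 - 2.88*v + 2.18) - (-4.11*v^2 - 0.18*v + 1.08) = 1.22*v^2 - 2.7*v + 1.1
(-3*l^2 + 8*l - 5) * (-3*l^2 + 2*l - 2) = 9*l^4 - 30*l^3 + 37*l^2 - 26*l + 10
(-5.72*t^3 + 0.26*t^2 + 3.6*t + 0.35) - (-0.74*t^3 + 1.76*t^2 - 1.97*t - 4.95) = -4.98*t^3 - 1.5*t^2 + 5.57*t + 5.3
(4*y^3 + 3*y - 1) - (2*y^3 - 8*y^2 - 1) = 2*y^3 + 8*y^2 + 3*y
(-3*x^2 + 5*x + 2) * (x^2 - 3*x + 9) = -3*x^4 + 14*x^3 - 40*x^2 + 39*x + 18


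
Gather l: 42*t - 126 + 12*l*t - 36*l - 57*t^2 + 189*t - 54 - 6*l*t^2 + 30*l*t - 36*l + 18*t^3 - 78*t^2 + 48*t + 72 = l*(-6*t^2 + 42*t - 72) + 18*t^3 - 135*t^2 + 279*t - 108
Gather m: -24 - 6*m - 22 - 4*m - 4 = -10*m - 50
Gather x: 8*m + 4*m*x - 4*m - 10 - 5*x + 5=4*m + x*(4*m - 5) - 5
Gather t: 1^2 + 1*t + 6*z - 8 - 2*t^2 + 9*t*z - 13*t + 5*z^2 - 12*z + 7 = -2*t^2 + t*(9*z - 12) + 5*z^2 - 6*z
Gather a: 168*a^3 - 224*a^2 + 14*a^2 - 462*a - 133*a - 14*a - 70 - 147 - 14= 168*a^3 - 210*a^2 - 609*a - 231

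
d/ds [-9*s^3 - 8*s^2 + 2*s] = -27*s^2 - 16*s + 2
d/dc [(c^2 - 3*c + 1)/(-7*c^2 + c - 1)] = 2*(-10*c^2 + 6*c + 1)/(49*c^4 - 14*c^3 + 15*c^2 - 2*c + 1)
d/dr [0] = 0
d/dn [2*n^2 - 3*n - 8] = 4*n - 3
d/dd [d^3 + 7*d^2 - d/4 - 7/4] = 3*d^2 + 14*d - 1/4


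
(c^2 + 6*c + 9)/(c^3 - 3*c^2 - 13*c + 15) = (c + 3)/(c^2 - 6*c + 5)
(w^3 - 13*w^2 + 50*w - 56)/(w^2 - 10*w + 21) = (w^2 - 6*w + 8)/(w - 3)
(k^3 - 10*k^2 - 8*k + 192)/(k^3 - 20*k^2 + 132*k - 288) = (k + 4)/(k - 6)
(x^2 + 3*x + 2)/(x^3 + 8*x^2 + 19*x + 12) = (x + 2)/(x^2 + 7*x + 12)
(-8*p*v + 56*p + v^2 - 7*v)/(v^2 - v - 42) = (-8*p + v)/(v + 6)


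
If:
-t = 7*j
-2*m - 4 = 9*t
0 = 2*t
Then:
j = 0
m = -2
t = 0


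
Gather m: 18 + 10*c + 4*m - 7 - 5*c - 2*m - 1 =5*c + 2*m + 10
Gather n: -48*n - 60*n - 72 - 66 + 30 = -108*n - 108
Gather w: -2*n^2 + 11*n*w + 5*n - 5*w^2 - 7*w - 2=-2*n^2 + 5*n - 5*w^2 + w*(11*n - 7) - 2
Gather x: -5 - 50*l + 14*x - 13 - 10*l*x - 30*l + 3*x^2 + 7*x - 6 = -80*l + 3*x^2 + x*(21 - 10*l) - 24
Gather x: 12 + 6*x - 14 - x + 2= 5*x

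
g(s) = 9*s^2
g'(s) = 18*s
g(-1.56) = 21.90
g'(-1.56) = -28.08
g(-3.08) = 85.38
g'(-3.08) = -55.44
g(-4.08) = 149.82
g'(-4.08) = -73.44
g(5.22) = 245.24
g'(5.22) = 93.96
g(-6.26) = 352.69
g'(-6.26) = -112.68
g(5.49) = 271.26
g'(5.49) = 98.82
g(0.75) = 5.06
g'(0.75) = 13.50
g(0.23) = 0.48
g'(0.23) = 4.14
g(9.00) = 729.00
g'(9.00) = 162.00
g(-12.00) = 1296.00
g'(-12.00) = -216.00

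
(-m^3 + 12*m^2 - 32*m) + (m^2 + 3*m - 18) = -m^3 + 13*m^2 - 29*m - 18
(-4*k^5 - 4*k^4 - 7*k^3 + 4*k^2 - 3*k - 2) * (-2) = 8*k^5 + 8*k^4 + 14*k^3 - 8*k^2 + 6*k + 4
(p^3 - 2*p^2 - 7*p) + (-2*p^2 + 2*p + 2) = p^3 - 4*p^2 - 5*p + 2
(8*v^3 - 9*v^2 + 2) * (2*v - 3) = 16*v^4 - 42*v^3 + 27*v^2 + 4*v - 6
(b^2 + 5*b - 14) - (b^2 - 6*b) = 11*b - 14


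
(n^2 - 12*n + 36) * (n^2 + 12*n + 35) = n^4 - 73*n^2 + 12*n + 1260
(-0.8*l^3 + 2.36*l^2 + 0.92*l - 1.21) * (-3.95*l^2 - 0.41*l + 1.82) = 3.16*l^5 - 8.994*l^4 - 6.0576*l^3 + 8.6975*l^2 + 2.1705*l - 2.2022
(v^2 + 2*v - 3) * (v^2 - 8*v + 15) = v^4 - 6*v^3 - 4*v^2 + 54*v - 45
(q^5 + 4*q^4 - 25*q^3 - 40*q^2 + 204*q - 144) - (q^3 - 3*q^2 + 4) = q^5 + 4*q^4 - 26*q^3 - 37*q^2 + 204*q - 148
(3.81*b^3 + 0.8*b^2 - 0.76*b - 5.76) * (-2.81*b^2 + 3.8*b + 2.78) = -10.7061*b^5 + 12.23*b^4 + 15.7674*b^3 + 15.5216*b^2 - 24.0008*b - 16.0128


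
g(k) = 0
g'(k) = 0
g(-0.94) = 0.00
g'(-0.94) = 0.00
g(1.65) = 0.00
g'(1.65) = 0.00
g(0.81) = 0.00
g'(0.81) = 0.00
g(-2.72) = 0.00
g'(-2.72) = 0.00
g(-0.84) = 0.00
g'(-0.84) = 0.00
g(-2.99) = 0.00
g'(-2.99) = 0.00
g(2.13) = 0.00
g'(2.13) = 0.00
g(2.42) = 0.00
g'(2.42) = 0.00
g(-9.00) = 0.00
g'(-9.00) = 0.00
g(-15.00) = 0.00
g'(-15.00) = 0.00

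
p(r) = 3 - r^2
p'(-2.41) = 4.82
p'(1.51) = -3.02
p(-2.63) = -3.92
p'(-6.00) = 12.00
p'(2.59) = -5.18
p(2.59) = -3.71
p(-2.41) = -2.81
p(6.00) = -33.00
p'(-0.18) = 0.36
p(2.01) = -1.04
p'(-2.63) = 5.26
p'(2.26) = -4.52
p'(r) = -2*r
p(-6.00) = -33.00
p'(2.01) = -4.02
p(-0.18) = 2.97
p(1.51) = 0.72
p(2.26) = -2.11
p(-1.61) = 0.41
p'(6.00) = -12.00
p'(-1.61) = 3.22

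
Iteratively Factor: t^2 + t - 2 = (t + 2)*(t - 1)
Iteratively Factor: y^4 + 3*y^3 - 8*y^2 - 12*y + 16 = (y - 2)*(y^3 + 5*y^2 + 2*y - 8) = (y - 2)*(y - 1)*(y^2 + 6*y + 8) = (y - 2)*(y - 1)*(y + 4)*(y + 2)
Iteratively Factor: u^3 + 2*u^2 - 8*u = (u + 4)*(u^2 - 2*u) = u*(u + 4)*(u - 2)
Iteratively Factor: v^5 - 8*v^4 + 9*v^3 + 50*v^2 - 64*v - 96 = (v - 3)*(v^4 - 5*v^3 - 6*v^2 + 32*v + 32) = (v - 4)*(v - 3)*(v^3 - v^2 - 10*v - 8) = (v - 4)*(v - 3)*(v + 2)*(v^2 - 3*v - 4) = (v - 4)*(v - 3)*(v + 1)*(v + 2)*(v - 4)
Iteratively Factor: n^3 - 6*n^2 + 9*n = (n - 3)*(n^2 - 3*n) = (n - 3)^2*(n)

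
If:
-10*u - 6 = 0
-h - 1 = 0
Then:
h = -1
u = -3/5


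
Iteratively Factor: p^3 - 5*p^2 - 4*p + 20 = (p - 5)*(p^2 - 4) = (p - 5)*(p - 2)*(p + 2)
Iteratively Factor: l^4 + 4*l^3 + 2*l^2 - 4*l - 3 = (l + 3)*(l^3 + l^2 - l - 1) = (l + 1)*(l + 3)*(l^2 - 1) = (l - 1)*(l + 1)*(l + 3)*(l + 1)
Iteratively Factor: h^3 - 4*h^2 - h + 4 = (h - 4)*(h^2 - 1) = (h - 4)*(h + 1)*(h - 1)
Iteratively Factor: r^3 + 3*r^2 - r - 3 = (r - 1)*(r^2 + 4*r + 3) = (r - 1)*(r + 3)*(r + 1)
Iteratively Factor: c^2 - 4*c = (c - 4)*(c)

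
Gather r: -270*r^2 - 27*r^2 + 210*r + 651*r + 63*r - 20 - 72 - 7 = -297*r^2 + 924*r - 99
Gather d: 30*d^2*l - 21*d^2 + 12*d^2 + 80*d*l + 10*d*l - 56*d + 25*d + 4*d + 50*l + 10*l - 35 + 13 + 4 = d^2*(30*l - 9) + d*(90*l - 27) + 60*l - 18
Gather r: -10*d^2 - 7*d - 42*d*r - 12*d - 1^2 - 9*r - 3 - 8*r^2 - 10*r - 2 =-10*d^2 - 19*d - 8*r^2 + r*(-42*d - 19) - 6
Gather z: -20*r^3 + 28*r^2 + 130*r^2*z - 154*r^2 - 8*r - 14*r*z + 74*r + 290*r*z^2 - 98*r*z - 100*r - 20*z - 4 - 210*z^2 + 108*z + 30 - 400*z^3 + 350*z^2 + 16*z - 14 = -20*r^3 - 126*r^2 - 34*r - 400*z^3 + z^2*(290*r + 140) + z*(130*r^2 - 112*r + 104) + 12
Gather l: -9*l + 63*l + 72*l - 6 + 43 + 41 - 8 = 126*l + 70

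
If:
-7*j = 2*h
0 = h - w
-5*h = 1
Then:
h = -1/5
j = 2/35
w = -1/5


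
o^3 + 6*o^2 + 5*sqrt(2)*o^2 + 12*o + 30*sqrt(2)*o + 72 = (o + 6)*(o + 2*sqrt(2))*(o + 3*sqrt(2))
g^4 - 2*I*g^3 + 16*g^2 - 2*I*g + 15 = (g - 5*I)*(g - I)*(g + I)*(g + 3*I)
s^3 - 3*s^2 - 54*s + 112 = (s - 8)*(s - 2)*(s + 7)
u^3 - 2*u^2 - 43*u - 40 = (u - 8)*(u + 1)*(u + 5)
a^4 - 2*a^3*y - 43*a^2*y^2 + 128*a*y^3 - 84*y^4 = (a - 6*y)*(a - 2*y)*(a - y)*(a + 7*y)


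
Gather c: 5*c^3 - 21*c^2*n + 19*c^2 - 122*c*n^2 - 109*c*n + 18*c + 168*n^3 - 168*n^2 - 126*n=5*c^3 + c^2*(19 - 21*n) + c*(-122*n^2 - 109*n + 18) + 168*n^3 - 168*n^2 - 126*n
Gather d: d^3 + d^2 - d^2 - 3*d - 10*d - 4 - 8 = d^3 - 13*d - 12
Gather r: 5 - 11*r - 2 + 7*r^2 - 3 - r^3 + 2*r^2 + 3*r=-r^3 + 9*r^2 - 8*r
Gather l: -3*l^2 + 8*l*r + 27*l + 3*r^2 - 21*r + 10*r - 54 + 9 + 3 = -3*l^2 + l*(8*r + 27) + 3*r^2 - 11*r - 42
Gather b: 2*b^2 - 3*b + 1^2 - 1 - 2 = 2*b^2 - 3*b - 2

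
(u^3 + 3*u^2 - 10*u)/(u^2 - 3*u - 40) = u*(u - 2)/(u - 8)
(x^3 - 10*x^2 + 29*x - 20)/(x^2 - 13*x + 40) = (x^2 - 5*x + 4)/(x - 8)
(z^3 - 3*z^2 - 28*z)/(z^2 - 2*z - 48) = z*(-z^2 + 3*z + 28)/(-z^2 + 2*z + 48)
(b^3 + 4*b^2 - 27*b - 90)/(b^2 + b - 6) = (b^2 + b - 30)/(b - 2)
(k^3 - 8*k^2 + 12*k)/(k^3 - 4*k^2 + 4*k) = (k - 6)/(k - 2)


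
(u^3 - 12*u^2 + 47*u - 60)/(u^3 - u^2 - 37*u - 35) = (-u^3 + 12*u^2 - 47*u + 60)/(-u^3 + u^2 + 37*u + 35)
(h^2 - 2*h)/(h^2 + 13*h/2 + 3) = 2*h*(h - 2)/(2*h^2 + 13*h + 6)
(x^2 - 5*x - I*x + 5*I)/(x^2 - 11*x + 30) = (x - I)/(x - 6)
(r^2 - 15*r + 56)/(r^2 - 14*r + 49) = (r - 8)/(r - 7)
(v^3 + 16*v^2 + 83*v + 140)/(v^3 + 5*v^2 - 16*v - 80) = (v + 7)/(v - 4)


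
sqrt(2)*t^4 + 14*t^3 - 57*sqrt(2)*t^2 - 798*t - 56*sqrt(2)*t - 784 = (t - 8)*(t + 7)*(t + 7*sqrt(2))*(sqrt(2)*t + sqrt(2))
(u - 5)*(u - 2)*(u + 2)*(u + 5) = u^4 - 29*u^2 + 100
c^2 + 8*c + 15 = (c + 3)*(c + 5)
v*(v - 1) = v^2 - v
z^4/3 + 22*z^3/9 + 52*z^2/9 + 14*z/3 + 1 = (z/3 + 1)*(z + 1/3)*(z + 1)*(z + 3)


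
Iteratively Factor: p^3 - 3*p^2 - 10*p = (p)*(p^2 - 3*p - 10) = p*(p + 2)*(p - 5)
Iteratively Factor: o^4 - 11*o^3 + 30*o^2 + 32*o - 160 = (o - 4)*(o^3 - 7*o^2 + 2*o + 40) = (o - 4)^2*(o^2 - 3*o - 10) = (o - 4)^2*(o + 2)*(o - 5)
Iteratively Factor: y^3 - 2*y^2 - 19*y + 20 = (y - 5)*(y^2 + 3*y - 4) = (y - 5)*(y - 1)*(y + 4)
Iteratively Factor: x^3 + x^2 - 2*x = (x - 1)*(x^2 + 2*x) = x*(x - 1)*(x + 2)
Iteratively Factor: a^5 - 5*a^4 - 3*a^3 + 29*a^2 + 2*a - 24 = (a + 1)*(a^4 - 6*a^3 + 3*a^2 + 26*a - 24) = (a - 4)*(a + 1)*(a^3 - 2*a^2 - 5*a + 6) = (a - 4)*(a - 1)*(a + 1)*(a^2 - a - 6) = (a - 4)*(a - 3)*(a - 1)*(a + 1)*(a + 2)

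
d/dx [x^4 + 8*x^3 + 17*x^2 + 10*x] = 4*x^3 + 24*x^2 + 34*x + 10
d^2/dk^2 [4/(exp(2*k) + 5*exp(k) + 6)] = 4*(2*(2*exp(k) + 5)^2*exp(k) - (4*exp(k) + 5)*(exp(2*k) + 5*exp(k) + 6))*exp(k)/(exp(2*k) + 5*exp(k) + 6)^3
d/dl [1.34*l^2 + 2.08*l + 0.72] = 2.68*l + 2.08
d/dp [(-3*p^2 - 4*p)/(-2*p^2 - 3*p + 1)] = (p^2 - 6*p - 4)/(4*p^4 + 12*p^3 + 5*p^2 - 6*p + 1)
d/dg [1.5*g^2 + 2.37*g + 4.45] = 3.0*g + 2.37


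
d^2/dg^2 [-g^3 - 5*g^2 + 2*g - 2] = -6*g - 10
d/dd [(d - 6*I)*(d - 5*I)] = 2*d - 11*I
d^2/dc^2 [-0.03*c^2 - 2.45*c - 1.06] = -0.0600000000000000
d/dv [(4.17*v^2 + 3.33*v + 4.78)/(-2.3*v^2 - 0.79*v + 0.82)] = (4.3647*v^2 + 28.8268*v + 6.5068)/(5.29*v^4 + 3.634*v^3 - 3.1479*v^2 - 1.2956*v + 0.6724)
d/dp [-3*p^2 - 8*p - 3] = -6*p - 8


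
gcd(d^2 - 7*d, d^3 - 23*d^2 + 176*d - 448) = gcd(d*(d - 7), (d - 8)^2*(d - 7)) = d - 7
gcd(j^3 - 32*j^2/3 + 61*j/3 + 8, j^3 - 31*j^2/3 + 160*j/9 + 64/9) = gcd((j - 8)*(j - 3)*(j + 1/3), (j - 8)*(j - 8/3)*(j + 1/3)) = j^2 - 23*j/3 - 8/3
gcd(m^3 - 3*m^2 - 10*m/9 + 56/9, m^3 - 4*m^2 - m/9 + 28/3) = m^2 - m - 28/9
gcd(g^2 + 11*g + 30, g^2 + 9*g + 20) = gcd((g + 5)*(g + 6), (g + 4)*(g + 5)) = g + 5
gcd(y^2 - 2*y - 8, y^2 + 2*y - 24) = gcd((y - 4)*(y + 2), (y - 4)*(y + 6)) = y - 4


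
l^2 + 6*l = l*(l + 6)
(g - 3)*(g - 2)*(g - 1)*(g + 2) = g^4 - 4*g^3 - g^2 + 16*g - 12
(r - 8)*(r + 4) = r^2 - 4*r - 32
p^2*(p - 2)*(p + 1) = p^4 - p^3 - 2*p^2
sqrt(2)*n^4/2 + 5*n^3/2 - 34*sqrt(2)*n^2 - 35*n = n*(n - 5*sqrt(2))*(n + 7*sqrt(2))*(sqrt(2)*n/2 + 1/2)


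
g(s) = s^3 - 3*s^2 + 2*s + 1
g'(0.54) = -0.37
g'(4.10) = 27.83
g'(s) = 3*s^2 - 6*s + 2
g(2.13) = 1.31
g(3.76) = 19.26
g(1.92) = 0.86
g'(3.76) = 21.85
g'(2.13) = 2.83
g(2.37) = 2.20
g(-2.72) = -46.76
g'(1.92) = 1.54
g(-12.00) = -2183.00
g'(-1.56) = 18.66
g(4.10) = 27.69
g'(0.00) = 2.00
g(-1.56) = -13.22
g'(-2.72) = 40.52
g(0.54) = 1.36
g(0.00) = 1.00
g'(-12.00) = 506.00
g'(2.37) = 4.63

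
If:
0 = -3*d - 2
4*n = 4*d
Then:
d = -2/3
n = -2/3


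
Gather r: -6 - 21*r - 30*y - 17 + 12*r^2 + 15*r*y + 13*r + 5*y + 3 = 12*r^2 + r*(15*y - 8) - 25*y - 20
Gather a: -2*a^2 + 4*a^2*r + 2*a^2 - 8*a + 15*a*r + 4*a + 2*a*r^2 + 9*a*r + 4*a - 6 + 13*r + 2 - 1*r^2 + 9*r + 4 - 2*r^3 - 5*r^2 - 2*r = 4*a^2*r + a*(2*r^2 + 24*r) - 2*r^3 - 6*r^2 + 20*r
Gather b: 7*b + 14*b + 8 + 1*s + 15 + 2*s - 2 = 21*b + 3*s + 21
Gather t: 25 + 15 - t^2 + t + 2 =-t^2 + t + 42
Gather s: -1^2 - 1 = -2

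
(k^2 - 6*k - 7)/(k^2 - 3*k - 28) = (k + 1)/(k + 4)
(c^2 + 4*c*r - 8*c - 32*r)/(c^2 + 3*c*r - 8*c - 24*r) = (c + 4*r)/(c + 3*r)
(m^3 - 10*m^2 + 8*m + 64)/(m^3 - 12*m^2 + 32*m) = (m + 2)/m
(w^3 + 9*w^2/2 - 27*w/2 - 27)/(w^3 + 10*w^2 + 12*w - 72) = (2*w^2 - 3*w - 9)/(2*(w^2 + 4*w - 12))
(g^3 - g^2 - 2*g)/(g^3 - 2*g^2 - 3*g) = (g - 2)/(g - 3)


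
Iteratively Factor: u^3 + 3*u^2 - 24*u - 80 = (u + 4)*(u^2 - u - 20) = (u - 5)*(u + 4)*(u + 4)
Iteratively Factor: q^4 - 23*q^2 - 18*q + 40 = (q - 1)*(q^3 + q^2 - 22*q - 40) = (q - 1)*(q + 2)*(q^2 - q - 20) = (q - 1)*(q + 2)*(q + 4)*(q - 5)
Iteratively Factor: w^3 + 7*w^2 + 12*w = (w)*(w^2 + 7*w + 12) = w*(w + 4)*(w + 3)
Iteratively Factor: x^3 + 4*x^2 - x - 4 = (x + 1)*(x^2 + 3*x - 4) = (x - 1)*(x + 1)*(x + 4)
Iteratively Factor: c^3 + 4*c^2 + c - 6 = (c + 3)*(c^2 + c - 2) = (c - 1)*(c + 3)*(c + 2)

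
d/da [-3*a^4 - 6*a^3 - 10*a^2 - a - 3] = -12*a^3 - 18*a^2 - 20*a - 1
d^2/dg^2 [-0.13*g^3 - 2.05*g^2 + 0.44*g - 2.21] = -0.78*g - 4.1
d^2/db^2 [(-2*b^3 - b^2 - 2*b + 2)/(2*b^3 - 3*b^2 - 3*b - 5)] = 2*(-16*b^6 - 60*b^5 - 54*b^4 - 175*b^3 - 147*b^2 + 54*b - 7)/(8*b^9 - 36*b^8 + 18*b^7 + 21*b^6 + 153*b^5 - 36*b^4 - 147*b^3 - 360*b^2 - 225*b - 125)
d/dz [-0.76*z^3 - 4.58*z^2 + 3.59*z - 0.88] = -2.28*z^2 - 9.16*z + 3.59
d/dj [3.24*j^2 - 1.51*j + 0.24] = 6.48*j - 1.51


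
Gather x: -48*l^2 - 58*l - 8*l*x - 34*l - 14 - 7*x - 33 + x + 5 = -48*l^2 - 92*l + x*(-8*l - 6) - 42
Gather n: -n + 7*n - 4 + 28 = 6*n + 24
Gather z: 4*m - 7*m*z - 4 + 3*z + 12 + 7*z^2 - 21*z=4*m + 7*z^2 + z*(-7*m - 18) + 8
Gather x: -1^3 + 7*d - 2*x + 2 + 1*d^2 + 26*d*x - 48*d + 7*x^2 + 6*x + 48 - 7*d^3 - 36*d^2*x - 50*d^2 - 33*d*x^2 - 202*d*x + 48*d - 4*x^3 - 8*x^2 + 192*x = -7*d^3 - 49*d^2 + 7*d - 4*x^3 + x^2*(-33*d - 1) + x*(-36*d^2 - 176*d + 196) + 49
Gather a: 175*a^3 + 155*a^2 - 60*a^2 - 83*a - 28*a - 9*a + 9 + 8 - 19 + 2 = 175*a^3 + 95*a^2 - 120*a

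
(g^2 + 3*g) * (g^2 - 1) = g^4 + 3*g^3 - g^2 - 3*g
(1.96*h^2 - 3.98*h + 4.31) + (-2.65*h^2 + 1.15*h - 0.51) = -0.69*h^2 - 2.83*h + 3.8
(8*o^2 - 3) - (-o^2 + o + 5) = 9*o^2 - o - 8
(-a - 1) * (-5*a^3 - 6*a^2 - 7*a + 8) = 5*a^4 + 11*a^3 + 13*a^2 - a - 8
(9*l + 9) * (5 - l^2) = -9*l^3 - 9*l^2 + 45*l + 45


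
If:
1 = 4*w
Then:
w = 1/4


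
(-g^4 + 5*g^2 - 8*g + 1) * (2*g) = -2*g^5 + 10*g^3 - 16*g^2 + 2*g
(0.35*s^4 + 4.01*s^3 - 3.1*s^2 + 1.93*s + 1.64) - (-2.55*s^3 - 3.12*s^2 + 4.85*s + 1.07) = 0.35*s^4 + 6.56*s^3 + 0.02*s^2 - 2.92*s + 0.57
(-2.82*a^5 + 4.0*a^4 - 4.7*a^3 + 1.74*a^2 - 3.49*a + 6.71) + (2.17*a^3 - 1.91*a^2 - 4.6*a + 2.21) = -2.82*a^5 + 4.0*a^4 - 2.53*a^3 - 0.17*a^2 - 8.09*a + 8.92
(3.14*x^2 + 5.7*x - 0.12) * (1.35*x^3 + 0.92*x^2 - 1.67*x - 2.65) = 4.239*x^5 + 10.5838*x^4 - 0.161799999999999*x^3 - 17.9504*x^2 - 14.9046*x + 0.318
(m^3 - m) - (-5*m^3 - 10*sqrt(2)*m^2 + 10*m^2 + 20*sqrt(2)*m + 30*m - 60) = 6*m^3 - 10*m^2 + 10*sqrt(2)*m^2 - 31*m - 20*sqrt(2)*m + 60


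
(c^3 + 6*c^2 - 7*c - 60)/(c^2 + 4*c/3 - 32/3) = 3*(c^2 + 2*c - 15)/(3*c - 8)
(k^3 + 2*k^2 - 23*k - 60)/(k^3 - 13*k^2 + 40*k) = (k^2 + 7*k + 12)/(k*(k - 8))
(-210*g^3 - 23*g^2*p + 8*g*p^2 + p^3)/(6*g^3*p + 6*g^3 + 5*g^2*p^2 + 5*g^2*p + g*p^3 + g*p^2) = (-210*g^3 - 23*g^2*p + 8*g*p^2 + p^3)/(g*(6*g^2*p + 6*g^2 + 5*g*p^2 + 5*g*p + p^3 + p^2))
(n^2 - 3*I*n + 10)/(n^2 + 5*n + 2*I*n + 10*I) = (n - 5*I)/(n + 5)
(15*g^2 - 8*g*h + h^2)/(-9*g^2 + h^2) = (-5*g + h)/(3*g + h)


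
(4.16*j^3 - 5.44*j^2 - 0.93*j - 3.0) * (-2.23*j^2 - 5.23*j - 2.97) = -9.2768*j^5 - 9.6256*j^4 + 18.1699*j^3 + 27.7107*j^2 + 18.4521*j + 8.91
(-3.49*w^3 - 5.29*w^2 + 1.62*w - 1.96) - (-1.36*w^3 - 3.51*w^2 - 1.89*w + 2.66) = -2.13*w^3 - 1.78*w^2 + 3.51*w - 4.62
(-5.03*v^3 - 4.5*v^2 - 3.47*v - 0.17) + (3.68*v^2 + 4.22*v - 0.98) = -5.03*v^3 - 0.82*v^2 + 0.75*v - 1.15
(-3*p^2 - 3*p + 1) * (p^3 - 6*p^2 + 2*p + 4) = -3*p^5 + 15*p^4 + 13*p^3 - 24*p^2 - 10*p + 4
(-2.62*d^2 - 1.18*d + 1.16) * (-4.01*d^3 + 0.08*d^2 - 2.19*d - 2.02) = 10.5062*d^5 + 4.5222*d^4 + 0.991800000000001*d^3 + 7.9694*d^2 - 0.1568*d - 2.3432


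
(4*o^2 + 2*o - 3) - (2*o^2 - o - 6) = 2*o^2 + 3*o + 3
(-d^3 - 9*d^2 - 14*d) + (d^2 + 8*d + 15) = -d^3 - 8*d^2 - 6*d + 15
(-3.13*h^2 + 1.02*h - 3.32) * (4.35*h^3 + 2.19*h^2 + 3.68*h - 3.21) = -13.6155*h^5 - 2.4177*h^4 - 23.7266*h^3 + 6.5301*h^2 - 15.4918*h + 10.6572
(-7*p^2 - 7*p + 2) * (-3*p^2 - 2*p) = 21*p^4 + 35*p^3 + 8*p^2 - 4*p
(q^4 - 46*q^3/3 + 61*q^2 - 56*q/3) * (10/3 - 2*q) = -2*q^5 + 34*q^4 - 1558*q^3/9 + 722*q^2/3 - 560*q/9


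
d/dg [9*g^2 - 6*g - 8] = 18*g - 6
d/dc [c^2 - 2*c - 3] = 2*c - 2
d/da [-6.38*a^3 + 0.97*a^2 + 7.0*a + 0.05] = -19.14*a^2 + 1.94*a + 7.0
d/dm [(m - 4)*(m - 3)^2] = (m - 3)*(3*m - 11)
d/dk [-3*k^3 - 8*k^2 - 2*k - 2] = -9*k^2 - 16*k - 2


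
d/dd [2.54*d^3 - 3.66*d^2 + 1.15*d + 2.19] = 7.62*d^2 - 7.32*d + 1.15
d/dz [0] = 0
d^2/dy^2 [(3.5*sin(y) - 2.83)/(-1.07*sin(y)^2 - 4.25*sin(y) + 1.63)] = (4.00715*sin(y)^5 - 28.876518*sin(y)^4 - 9.99647499999995*sin(y)^3 - 27.173435*sin(y)^2 + 30.284775*sin(y) + 63.612856)/(1.07*sin(y)^2 + 4.25*sin(y) - 1.63)^3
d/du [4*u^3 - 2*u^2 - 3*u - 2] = 12*u^2 - 4*u - 3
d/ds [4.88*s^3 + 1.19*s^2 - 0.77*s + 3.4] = 14.64*s^2 + 2.38*s - 0.77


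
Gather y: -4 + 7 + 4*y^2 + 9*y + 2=4*y^2 + 9*y + 5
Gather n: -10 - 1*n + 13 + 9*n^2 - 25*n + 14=9*n^2 - 26*n + 17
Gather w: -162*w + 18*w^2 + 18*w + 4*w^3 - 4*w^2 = 4*w^3 + 14*w^2 - 144*w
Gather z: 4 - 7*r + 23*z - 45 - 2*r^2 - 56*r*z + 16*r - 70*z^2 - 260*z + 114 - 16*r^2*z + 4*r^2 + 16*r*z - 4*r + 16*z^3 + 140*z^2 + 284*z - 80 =2*r^2 + 5*r + 16*z^3 + 70*z^2 + z*(-16*r^2 - 40*r + 47) - 7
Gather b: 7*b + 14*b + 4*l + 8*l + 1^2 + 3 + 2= 21*b + 12*l + 6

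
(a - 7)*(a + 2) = a^2 - 5*a - 14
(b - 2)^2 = b^2 - 4*b + 4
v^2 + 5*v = v*(v + 5)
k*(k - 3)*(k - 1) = k^3 - 4*k^2 + 3*k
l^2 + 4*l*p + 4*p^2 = (l + 2*p)^2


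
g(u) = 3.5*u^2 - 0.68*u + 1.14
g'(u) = 7.0*u - 0.68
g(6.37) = 138.83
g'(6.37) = 43.91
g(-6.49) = 152.97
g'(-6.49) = -46.11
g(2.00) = 13.78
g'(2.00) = 13.32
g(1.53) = 8.29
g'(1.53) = 10.03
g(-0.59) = 2.76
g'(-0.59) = -4.81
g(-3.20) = 39.16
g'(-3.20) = -23.08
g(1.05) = 4.28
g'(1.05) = 6.67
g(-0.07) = 1.20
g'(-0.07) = -1.17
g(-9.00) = 290.76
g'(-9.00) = -63.68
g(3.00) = 30.60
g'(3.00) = 20.32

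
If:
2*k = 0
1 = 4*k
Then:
No Solution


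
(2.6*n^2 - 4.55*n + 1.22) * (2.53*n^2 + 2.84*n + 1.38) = 6.578*n^4 - 4.1275*n^3 - 6.2474*n^2 - 2.8142*n + 1.6836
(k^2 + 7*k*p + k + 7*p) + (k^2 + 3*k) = 2*k^2 + 7*k*p + 4*k + 7*p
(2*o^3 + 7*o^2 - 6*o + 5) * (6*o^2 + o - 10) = 12*o^5 + 44*o^4 - 49*o^3 - 46*o^2 + 65*o - 50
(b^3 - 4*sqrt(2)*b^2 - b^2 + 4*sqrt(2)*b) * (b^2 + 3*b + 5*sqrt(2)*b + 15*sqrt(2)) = b^5 + sqrt(2)*b^4 + 2*b^4 - 43*b^3 + 2*sqrt(2)*b^3 - 80*b^2 - 3*sqrt(2)*b^2 + 120*b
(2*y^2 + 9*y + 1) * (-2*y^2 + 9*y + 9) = -4*y^4 + 97*y^2 + 90*y + 9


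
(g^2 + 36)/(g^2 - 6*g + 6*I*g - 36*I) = (g - 6*I)/(g - 6)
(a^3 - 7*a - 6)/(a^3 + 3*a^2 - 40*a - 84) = (a^2 - 2*a - 3)/(a^2 + a - 42)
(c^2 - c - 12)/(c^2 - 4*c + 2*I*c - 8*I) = (c + 3)/(c + 2*I)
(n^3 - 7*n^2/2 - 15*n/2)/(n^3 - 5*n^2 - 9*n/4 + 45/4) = 2*n/(2*n - 3)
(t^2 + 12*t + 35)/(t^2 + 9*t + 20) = (t + 7)/(t + 4)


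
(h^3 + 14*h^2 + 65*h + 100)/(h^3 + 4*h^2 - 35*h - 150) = (h + 4)/(h - 6)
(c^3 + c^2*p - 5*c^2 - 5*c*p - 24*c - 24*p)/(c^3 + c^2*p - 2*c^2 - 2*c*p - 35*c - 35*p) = (c^2 - 5*c - 24)/(c^2 - 2*c - 35)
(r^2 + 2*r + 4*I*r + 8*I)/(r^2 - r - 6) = (r + 4*I)/(r - 3)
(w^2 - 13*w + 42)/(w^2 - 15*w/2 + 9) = 2*(w - 7)/(2*w - 3)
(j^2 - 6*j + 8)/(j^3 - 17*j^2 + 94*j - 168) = (j - 2)/(j^2 - 13*j + 42)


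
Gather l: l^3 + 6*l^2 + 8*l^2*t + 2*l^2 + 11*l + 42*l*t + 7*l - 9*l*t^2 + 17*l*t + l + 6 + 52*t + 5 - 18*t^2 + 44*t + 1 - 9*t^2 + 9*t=l^3 + l^2*(8*t + 8) + l*(-9*t^2 + 59*t + 19) - 27*t^2 + 105*t + 12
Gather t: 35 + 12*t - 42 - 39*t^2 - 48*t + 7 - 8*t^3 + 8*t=-8*t^3 - 39*t^2 - 28*t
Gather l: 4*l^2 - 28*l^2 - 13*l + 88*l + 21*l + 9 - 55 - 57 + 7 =-24*l^2 + 96*l - 96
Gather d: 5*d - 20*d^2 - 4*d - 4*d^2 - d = -24*d^2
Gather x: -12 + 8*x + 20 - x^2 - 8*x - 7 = 1 - x^2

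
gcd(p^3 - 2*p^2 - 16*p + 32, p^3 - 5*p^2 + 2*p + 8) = p^2 - 6*p + 8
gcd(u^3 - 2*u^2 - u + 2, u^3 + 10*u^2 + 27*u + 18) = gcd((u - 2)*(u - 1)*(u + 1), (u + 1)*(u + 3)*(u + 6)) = u + 1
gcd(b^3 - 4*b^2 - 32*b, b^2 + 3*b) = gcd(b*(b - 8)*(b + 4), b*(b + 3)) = b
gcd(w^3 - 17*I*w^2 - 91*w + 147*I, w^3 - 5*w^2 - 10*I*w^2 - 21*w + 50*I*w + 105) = w^2 - 10*I*w - 21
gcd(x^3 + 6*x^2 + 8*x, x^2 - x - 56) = 1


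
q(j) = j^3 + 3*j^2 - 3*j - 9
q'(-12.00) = 357.00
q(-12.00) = -1269.00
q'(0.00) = -3.00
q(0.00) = -9.00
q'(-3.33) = 10.29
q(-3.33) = -2.67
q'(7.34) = 202.67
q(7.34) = 526.05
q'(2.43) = 29.29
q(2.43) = 15.77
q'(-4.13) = 23.39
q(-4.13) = -15.88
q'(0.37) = -0.37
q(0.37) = -9.65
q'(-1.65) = -4.73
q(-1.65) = -0.37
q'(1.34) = 10.43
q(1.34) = -5.23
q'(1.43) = 11.71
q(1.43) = -4.23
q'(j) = 3*j^2 + 6*j - 3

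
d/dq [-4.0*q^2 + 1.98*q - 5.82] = 1.98 - 8.0*q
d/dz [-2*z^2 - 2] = -4*z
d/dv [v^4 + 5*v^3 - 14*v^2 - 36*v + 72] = 4*v^3 + 15*v^2 - 28*v - 36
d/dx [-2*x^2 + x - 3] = 1 - 4*x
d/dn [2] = 0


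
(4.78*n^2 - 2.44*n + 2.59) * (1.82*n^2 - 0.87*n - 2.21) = 8.6996*n^4 - 8.5994*n^3 - 3.7272*n^2 + 3.1391*n - 5.7239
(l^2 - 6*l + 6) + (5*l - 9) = l^2 - l - 3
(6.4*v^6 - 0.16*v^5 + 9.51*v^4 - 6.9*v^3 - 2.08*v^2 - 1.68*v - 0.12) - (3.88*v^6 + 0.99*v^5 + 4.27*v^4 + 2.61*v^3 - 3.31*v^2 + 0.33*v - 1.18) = 2.52*v^6 - 1.15*v^5 + 5.24*v^4 - 9.51*v^3 + 1.23*v^2 - 2.01*v + 1.06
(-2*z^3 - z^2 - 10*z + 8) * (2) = -4*z^3 - 2*z^2 - 20*z + 16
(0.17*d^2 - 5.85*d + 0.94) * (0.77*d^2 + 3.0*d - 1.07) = 0.1309*d^4 - 3.9945*d^3 - 17.0081*d^2 + 9.0795*d - 1.0058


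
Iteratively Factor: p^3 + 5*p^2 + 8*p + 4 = (p + 2)*(p^2 + 3*p + 2) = (p + 2)^2*(p + 1)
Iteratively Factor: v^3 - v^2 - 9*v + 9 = (v - 1)*(v^2 - 9) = (v - 1)*(v + 3)*(v - 3)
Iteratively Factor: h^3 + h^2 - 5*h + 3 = (h - 1)*(h^2 + 2*h - 3) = (h - 1)*(h + 3)*(h - 1)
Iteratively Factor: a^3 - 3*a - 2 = (a - 2)*(a^2 + 2*a + 1) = (a - 2)*(a + 1)*(a + 1)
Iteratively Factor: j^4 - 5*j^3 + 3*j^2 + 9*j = (j - 3)*(j^3 - 2*j^2 - 3*j) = j*(j - 3)*(j^2 - 2*j - 3) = j*(j - 3)^2*(j + 1)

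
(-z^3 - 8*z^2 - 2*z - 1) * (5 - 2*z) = 2*z^4 + 11*z^3 - 36*z^2 - 8*z - 5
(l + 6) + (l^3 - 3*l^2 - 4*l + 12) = l^3 - 3*l^2 - 3*l + 18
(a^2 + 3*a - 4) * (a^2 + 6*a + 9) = a^4 + 9*a^3 + 23*a^2 + 3*a - 36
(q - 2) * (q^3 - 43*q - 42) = q^4 - 2*q^3 - 43*q^2 + 44*q + 84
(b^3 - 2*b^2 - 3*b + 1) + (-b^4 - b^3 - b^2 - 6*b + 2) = -b^4 - 3*b^2 - 9*b + 3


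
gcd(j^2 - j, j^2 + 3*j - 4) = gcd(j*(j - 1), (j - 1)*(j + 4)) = j - 1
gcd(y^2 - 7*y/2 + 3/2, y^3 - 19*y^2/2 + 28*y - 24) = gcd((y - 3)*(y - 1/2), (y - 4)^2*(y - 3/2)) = 1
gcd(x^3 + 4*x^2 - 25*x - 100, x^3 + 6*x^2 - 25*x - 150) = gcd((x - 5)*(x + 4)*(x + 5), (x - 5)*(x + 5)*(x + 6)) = x^2 - 25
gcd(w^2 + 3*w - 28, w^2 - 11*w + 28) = w - 4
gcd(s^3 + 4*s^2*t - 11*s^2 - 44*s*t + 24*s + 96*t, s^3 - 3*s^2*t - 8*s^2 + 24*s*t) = s - 8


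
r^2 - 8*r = r*(r - 8)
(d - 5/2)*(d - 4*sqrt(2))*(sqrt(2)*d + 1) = sqrt(2)*d^3 - 7*d^2 - 5*sqrt(2)*d^2/2 - 4*sqrt(2)*d + 35*d/2 + 10*sqrt(2)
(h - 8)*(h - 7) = h^2 - 15*h + 56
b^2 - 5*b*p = b*(b - 5*p)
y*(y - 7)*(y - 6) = y^3 - 13*y^2 + 42*y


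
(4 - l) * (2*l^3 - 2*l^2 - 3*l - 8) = -2*l^4 + 10*l^3 - 5*l^2 - 4*l - 32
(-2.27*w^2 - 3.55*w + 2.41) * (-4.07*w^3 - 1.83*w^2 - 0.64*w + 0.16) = 9.2389*w^5 + 18.6026*w^4 - 1.8594*w^3 - 2.5015*w^2 - 2.1104*w + 0.3856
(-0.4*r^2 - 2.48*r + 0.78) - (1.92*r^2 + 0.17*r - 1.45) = -2.32*r^2 - 2.65*r + 2.23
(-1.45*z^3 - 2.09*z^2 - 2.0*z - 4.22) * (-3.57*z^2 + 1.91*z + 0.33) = 5.1765*z^5 + 4.6918*z^4 + 2.6696*z^3 + 10.5557*z^2 - 8.7202*z - 1.3926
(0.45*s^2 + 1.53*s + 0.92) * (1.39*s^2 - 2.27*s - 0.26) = 0.6255*s^4 + 1.1052*s^3 - 2.3113*s^2 - 2.4862*s - 0.2392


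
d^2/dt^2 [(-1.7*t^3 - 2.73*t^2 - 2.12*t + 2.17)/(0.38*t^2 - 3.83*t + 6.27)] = (2.22044604925031e-16*t^5 - 50.33216*t^3 + 285.850896*t^2 - 389.634216*t - 263.145676)/(0.054872*t^6 - 1.659156*t^5 + 19.43871*t^4 - 110.934035*t^3 + 320.738715*t^2 - 451.705221*t + 246.491883)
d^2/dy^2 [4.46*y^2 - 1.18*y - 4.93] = 8.92000000000000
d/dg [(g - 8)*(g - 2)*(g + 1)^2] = 4*g^3 - 24*g^2 - 6*g + 22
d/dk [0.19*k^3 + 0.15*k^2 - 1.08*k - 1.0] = 0.57*k^2 + 0.3*k - 1.08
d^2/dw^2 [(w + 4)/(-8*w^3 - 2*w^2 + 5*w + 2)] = 2*(-(w + 4)*(24*w^2 + 4*w - 5)^2 + (24*w^2 + 4*w + 2*(w + 4)*(12*w + 1) - 5)*(8*w^3 + 2*w^2 - 5*w - 2))/(8*w^3 + 2*w^2 - 5*w - 2)^3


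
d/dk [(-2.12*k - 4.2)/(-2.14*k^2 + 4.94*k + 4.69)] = (-4.5368*k^2 - 17.976*k + 10.8052)/(4.5796*k^4 - 21.1432*k^3 + 4.3304*k^2 + 46.3372*k + 21.9961)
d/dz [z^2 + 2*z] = 2*z + 2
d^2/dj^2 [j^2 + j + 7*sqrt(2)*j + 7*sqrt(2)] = 2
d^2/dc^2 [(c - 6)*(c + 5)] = 2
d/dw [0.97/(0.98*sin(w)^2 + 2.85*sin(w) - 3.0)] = -(1.9012*sin(w) + 2.7645)*cos(w)/(0.98*sin(w)^2 + 2.85*sin(w) - 3.0)^2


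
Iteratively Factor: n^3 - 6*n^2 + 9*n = (n - 3)*(n^2 - 3*n) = (n - 3)^2*(n)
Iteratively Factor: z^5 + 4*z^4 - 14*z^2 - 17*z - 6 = (z + 1)*(z^4 + 3*z^3 - 3*z^2 - 11*z - 6) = (z - 2)*(z + 1)*(z^3 + 5*z^2 + 7*z + 3) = (z - 2)*(z + 1)^2*(z^2 + 4*z + 3) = (z - 2)*(z + 1)^2*(z + 3)*(z + 1)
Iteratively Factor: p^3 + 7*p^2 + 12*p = (p)*(p^2 + 7*p + 12) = p*(p + 3)*(p + 4)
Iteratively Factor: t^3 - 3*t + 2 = (t - 1)*(t^2 + t - 2) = (t - 1)*(t + 2)*(t - 1)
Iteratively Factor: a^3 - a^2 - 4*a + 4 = (a - 2)*(a^2 + a - 2) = (a - 2)*(a + 2)*(a - 1)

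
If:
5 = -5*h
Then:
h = -1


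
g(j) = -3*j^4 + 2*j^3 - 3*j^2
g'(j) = -12*j^3 + 6*j^2 - 6*j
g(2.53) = -109.73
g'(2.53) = -171.11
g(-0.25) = -0.23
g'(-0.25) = 2.06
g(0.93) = -3.23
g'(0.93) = -10.04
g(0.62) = -1.12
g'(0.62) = -4.27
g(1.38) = -11.34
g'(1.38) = -28.39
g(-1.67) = -41.02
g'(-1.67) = 82.64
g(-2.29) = -122.25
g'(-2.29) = 189.31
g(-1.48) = -27.45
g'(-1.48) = 60.92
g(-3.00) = -324.00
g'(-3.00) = 396.00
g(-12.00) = -66096.00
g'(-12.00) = 21672.00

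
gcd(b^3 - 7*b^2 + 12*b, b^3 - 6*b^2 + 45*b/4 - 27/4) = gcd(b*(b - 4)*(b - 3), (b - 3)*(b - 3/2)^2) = b - 3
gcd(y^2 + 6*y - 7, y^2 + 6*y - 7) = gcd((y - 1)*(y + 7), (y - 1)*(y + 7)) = y^2 + 6*y - 7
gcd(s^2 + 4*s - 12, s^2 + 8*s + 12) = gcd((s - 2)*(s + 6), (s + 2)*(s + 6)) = s + 6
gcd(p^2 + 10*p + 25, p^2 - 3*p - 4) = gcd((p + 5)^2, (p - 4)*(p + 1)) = 1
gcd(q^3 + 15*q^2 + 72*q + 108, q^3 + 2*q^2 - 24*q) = q + 6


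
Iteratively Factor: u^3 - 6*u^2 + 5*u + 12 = (u - 4)*(u^2 - 2*u - 3) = (u - 4)*(u + 1)*(u - 3)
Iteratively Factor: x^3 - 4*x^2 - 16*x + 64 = (x + 4)*(x^2 - 8*x + 16) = (x - 4)*(x + 4)*(x - 4)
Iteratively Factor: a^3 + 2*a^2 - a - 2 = (a + 1)*(a^2 + a - 2) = (a + 1)*(a + 2)*(a - 1)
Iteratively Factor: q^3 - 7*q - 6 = (q + 2)*(q^2 - 2*q - 3) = (q + 1)*(q + 2)*(q - 3)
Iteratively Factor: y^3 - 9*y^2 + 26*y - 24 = (y - 3)*(y^2 - 6*y + 8) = (y - 4)*(y - 3)*(y - 2)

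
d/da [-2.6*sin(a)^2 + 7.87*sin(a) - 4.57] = (7.87 - 5.2*sin(a))*cos(a)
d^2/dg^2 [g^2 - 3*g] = 2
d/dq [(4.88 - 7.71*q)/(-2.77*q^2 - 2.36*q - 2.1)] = (-21.3567*q^2 + 27.0352*q + 27.7078)/(7.6729*q^4 + 13.0744*q^3 + 17.2036*q^2 + 9.912*q + 4.41)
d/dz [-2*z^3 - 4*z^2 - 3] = 2*z*(-3*z - 4)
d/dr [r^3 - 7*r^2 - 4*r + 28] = 3*r^2 - 14*r - 4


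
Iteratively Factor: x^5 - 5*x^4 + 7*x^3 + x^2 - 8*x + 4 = (x - 1)*(x^4 - 4*x^3 + 3*x^2 + 4*x - 4) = (x - 2)*(x - 1)*(x^3 - 2*x^2 - x + 2) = (x - 2)^2*(x - 1)*(x^2 - 1) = (x - 2)^2*(x - 1)^2*(x + 1)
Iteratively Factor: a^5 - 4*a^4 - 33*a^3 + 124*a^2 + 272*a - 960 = (a + 4)*(a^4 - 8*a^3 - a^2 + 128*a - 240) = (a + 4)^2*(a^3 - 12*a^2 + 47*a - 60) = (a - 3)*(a + 4)^2*(a^2 - 9*a + 20) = (a - 4)*(a - 3)*(a + 4)^2*(a - 5)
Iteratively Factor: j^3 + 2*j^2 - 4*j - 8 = (j + 2)*(j^2 - 4) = (j + 2)^2*(j - 2)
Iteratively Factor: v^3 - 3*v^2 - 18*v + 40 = (v + 4)*(v^2 - 7*v + 10) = (v - 5)*(v + 4)*(v - 2)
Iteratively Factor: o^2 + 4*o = (o + 4)*(o)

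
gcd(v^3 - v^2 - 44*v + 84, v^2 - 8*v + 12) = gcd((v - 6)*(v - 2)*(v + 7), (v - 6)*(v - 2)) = v^2 - 8*v + 12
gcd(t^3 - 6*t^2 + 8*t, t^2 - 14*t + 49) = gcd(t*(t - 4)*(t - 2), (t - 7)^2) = 1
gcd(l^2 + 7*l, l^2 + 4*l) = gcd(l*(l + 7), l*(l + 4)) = l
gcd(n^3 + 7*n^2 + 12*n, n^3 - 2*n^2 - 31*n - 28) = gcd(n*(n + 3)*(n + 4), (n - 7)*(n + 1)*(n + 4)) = n + 4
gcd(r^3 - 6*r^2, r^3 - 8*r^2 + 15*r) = r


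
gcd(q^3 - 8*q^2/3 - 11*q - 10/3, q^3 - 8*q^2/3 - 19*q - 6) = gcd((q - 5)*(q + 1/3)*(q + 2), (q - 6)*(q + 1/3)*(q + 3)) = q + 1/3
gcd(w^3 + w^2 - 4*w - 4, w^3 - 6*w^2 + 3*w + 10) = w^2 - w - 2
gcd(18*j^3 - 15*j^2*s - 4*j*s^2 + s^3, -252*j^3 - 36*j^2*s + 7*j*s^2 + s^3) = -6*j + s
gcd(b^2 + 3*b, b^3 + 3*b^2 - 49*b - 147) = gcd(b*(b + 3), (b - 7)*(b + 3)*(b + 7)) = b + 3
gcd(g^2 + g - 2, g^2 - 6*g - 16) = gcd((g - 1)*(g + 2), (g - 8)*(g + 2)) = g + 2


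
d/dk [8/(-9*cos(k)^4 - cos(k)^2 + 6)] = -(1280*sin(2*k) + 576*sin(4*k))/(9*(cos(2*k) - 1)^2 + 38*cos(2*k) - 22)^2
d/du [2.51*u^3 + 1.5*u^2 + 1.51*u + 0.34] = 7.53*u^2 + 3.0*u + 1.51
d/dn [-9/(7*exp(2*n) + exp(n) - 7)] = (126*exp(n) + 9)*exp(n)/(7*exp(2*n) + exp(n) - 7)^2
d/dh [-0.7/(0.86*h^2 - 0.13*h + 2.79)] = (1.204*h - 0.091)/(0.86*h^2 - 0.13*h + 2.79)^2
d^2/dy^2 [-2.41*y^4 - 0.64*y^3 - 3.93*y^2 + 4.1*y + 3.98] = -28.92*y^2 - 3.84*y - 7.86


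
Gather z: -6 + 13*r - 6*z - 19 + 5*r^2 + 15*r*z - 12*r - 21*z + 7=5*r^2 + r + z*(15*r - 27) - 18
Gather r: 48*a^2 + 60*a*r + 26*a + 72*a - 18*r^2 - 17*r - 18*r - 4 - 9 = 48*a^2 + 98*a - 18*r^2 + r*(60*a - 35) - 13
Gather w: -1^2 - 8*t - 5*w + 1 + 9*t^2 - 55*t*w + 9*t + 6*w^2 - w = 9*t^2 + t + 6*w^2 + w*(-55*t - 6)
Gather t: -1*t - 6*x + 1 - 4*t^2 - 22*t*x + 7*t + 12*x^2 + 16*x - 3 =-4*t^2 + t*(6 - 22*x) + 12*x^2 + 10*x - 2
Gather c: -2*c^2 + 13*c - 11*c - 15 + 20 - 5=-2*c^2 + 2*c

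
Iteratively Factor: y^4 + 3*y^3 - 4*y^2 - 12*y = (y + 3)*(y^3 - 4*y) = (y + 2)*(y + 3)*(y^2 - 2*y) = (y - 2)*(y + 2)*(y + 3)*(y)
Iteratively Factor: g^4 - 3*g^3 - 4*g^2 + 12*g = (g)*(g^3 - 3*g^2 - 4*g + 12) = g*(g + 2)*(g^2 - 5*g + 6) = g*(g - 2)*(g + 2)*(g - 3)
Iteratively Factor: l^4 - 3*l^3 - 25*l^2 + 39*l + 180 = (l + 3)*(l^3 - 6*l^2 - 7*l + 60) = (l - 4)*(l + 3)*(l^2 - 2*l - 15) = (l - 5)*(l - 4)*(l + 3)*(l + 3)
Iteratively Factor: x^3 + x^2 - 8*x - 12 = (x + 2)*(x^2 - x - 6) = (x + 2)^2*(x - 3)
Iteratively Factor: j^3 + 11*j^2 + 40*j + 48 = (j + 4)*(j^2 + 7*j + 12) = (j + 4)^2*(j + 3)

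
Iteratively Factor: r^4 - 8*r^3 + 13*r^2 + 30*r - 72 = (r - 3)*(r^3 - 5*r^2 - 2*r + 24) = (r - 3)*(r + 2)*(r^2 - 7*r + 12) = (r - 4)*(r - 3)*(r + 2)*(r - 3)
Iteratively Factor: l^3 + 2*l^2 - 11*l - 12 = (l - 3)*(l^2 + 5*l + 4) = (l - 3)*(l + 4)*(l + 1)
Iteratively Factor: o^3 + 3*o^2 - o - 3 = (o + 3)*(o^2 - 1) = (o - 1)*(o + 3)*(o + 1)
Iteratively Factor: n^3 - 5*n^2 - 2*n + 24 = (n - 4)*(n^2 - n - 6) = (n - 4)*(n - 3)*(n + 2)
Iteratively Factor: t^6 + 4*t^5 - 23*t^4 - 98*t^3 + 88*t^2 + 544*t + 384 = (t + 4)*(t^5 - 23*t^3 - 6*t^2 + 112*t + 96) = (t - 4)*(t + 4)*(t^4 + 4*t^3 - 7*t^2 - 34*t - 24) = (t - 4)*(t + 4)^2*(t^3 - 7*t - 6) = (t - 4)*(t + 1)*(t + 4)^2*(t^2 - t - 6) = (t - 4)*(t - 3)*(t + 1)*(t + 4)^2*(t + 2)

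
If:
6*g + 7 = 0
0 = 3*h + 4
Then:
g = -7/6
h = -4/3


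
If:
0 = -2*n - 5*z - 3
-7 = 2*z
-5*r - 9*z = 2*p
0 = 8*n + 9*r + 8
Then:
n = 29/4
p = 409/12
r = -22/3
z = -7/2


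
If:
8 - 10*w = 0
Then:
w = 4/5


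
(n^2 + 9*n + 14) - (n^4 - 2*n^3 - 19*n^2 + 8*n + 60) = -n^4 + 2*n^3 + 20*n^2 + n - 46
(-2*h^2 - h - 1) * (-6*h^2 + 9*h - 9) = 12*h^4 - 12*h^3 + 15*h^2 + 9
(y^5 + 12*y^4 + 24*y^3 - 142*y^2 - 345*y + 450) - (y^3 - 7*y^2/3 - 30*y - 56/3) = y^5 + 12*y^4 + 23*y^3 - 419*y^2/3 - 315*y + 1406/3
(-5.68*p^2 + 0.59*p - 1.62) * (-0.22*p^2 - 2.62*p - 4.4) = 1.2496*p^4 + 14.7518*p^3 + 23.8026*p^2 + 1.6484*p + 7.128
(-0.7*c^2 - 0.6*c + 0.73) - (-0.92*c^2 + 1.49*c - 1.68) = 0.22*c^2 - 2.09*c + 2.41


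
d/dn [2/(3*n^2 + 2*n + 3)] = 4*(-3*n - 1)/(3*n^2 + 2*n + 3)^2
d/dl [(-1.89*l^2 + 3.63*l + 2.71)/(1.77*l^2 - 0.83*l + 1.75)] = (-4.8564*l^2 - 16.2084*l + 8.6018)/(3.1329*l^4 - 2.9382*l^3 + 6.8839*l^2 - 2.905*l + 3.0625)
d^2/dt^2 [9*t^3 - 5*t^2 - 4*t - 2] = 54*t - 10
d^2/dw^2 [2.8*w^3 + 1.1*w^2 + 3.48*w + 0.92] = 16.8*w + 2.2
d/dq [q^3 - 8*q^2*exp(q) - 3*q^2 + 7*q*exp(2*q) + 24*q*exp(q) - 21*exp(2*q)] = -8*q^2*exp(q) + 3*q^2 + 14*q*exp(2*q) + 8*q*exp(q) - 6*q - 35*exp(2*q) + 24*exp(q)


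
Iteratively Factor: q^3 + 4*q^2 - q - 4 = (q - 1)*(q^2 + 5*q + 4) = (q - 1)*(q + 1)*(q + 4)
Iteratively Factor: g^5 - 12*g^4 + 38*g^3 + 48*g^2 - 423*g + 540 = (g - 3)*(g^4 - 9*g^3 + 11*g^2 + 81*g - 180) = (g - 4)*(g - 3)*(g^3 - 5*g^2 - 9*g + 45) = (g - 4)*(g - 3)^2*(g^2 - 2*g - 15) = (g - 5)*(g - 4)*(g - 3)^2*(g + 3)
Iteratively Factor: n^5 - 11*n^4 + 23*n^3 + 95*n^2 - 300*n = (n + 3)*(n^4 - 14*n^3 + 65*n^2 - 100*n) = (n - 5)*(n + 3)*(n^3 - 9*n^2 + 20*n) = n*(n - 5)*(n + 3)*(n^2 - 9*n + 20) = n*(n - 5)*(n - 4)*(n + 3)*(n - 5)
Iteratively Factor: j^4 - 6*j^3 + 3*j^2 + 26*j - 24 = (j - 1)*(j^3 - 5*j^2 - 2*j + 24) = (j - 3)*(j - 1)*(j^2 - 2*j - 8) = (j - 4)*(j - 3)*(j - 1)*(j + 2)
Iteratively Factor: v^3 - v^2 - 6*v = (v + 2)*(v^2 - 3*v) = (v - 3)*(v + 2)*(v)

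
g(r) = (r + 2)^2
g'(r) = 2*r + 4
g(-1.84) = 0.03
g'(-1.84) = 0.32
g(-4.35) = 5.52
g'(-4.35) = -4.70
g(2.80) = 23.04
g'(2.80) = 9.60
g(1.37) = 11.36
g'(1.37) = 6.74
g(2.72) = 22.28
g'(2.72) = 9.44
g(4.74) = 45.43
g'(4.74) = 13.48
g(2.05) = 16.40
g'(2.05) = 8.10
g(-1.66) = 0.12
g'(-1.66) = 0.68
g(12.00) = 196.00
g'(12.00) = 28.00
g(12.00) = 196.00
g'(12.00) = 28.00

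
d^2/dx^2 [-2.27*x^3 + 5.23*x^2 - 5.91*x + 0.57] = 10.46 - 13.62*x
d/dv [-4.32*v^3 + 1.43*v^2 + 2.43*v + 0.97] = -12.96*v^2 + 2.86*v + 2.43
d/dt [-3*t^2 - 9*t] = -6*t - 9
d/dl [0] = 0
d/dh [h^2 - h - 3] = 2*h - 1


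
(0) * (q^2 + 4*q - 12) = 0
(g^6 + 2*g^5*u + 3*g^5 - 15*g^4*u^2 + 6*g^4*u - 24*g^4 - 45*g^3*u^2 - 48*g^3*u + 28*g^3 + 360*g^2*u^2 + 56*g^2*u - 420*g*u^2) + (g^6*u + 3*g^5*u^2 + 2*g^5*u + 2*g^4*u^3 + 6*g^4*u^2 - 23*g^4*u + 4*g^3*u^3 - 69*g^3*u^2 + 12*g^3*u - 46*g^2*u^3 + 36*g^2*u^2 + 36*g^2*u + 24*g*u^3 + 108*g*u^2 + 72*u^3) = g^6*u + g^6 + 3*g^5*u^2 + 4*g^5*u + 3*g^5 + 2*g^4*u^3 - 9*g^4*u^2 - 17*g^4*u - 24*g^4 + 4*g^3*u^3 - 114*g^3*u^2 - 36*g^3*u + 28*g^3 - 46*g^2*u^3 + 396*g^2*u^2 + 92*g^2*u + 24*g*u^3 - 312*g*u^2 + 72*u^3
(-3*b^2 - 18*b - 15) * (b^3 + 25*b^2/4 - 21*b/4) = -3*b^5 - 147*b^4/4 - 447*b^3/4 + 3*b^2/4 + 315*b/4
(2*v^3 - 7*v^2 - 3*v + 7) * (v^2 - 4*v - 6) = 2*v^5 - 15*v^4 + 13*v^3 + 61*v^2 - 10*v - 42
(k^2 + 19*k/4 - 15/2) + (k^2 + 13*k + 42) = 2*k^2 + 71*k/4 + 69/2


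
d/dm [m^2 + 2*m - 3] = 2*m + 2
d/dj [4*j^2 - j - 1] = 8*j - 1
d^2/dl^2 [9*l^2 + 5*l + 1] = 18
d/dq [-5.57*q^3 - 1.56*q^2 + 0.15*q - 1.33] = -16.71*q^2 - 3.12*q + 0.15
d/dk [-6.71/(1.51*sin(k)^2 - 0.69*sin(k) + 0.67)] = (20.2642*sin(k) - 4.6299)*cos(k)/(1.51*sin(k)^2 - 0.69*sin(k) + 0.67)^2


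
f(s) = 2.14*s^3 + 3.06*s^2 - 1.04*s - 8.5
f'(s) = 6.42*s^2 + 6.12*s - 1.04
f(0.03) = -8.53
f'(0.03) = -0.85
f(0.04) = -8.54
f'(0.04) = -0.78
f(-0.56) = -7.33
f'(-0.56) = -2.45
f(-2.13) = -13.08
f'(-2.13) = 15.05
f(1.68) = 8.54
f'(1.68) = 27.36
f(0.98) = -4.57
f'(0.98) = 11.12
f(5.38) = 407.72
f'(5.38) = 217.71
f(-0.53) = -7.41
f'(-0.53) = -2.48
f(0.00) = -8.50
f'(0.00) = -1.04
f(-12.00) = -3253.30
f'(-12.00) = 850.00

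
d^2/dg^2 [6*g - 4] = 0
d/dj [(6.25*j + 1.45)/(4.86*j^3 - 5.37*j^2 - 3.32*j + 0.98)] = (-60.75*j^3 + 12.4215*j^2 + 15.573*j + 10.939)/(23.6196*j^6 - 52.1964*j^5 - 3.4335*j^4 + 45.1824*j^3 + 0.497199999999999*j^2 - 6.5072*j + 0.9604)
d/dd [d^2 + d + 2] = 2*d + 1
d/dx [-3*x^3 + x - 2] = 1 - 9*x^2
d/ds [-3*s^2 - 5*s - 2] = -6*s - 5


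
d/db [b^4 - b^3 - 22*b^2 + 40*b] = 4*b^3 - 3*b^2 - 44*b + 40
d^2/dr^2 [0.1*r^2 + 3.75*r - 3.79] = 0.200000000000000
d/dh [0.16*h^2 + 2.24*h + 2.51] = 0.32*h + 2.24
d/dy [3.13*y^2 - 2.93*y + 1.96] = 6.26*y - 2.93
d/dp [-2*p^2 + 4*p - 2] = 4 - 4*p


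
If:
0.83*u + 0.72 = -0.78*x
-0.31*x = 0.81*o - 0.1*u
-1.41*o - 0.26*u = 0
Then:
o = 0.09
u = -0.49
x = -0.40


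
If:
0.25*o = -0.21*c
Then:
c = -1.19047619047619*o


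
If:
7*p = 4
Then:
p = 4/7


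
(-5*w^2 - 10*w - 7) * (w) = -5*w^3 - 10*w^2 - 7*w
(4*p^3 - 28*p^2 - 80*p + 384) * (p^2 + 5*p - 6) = 4*p^5 - 8*p^4 - 244*p^3 + 152*p^2 + 2400*p - 2304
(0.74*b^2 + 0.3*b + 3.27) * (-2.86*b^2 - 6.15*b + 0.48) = -2.1164*b^4 - 5.409*b^3 - 10.842*b^2 - 19.9665*b + 1.5696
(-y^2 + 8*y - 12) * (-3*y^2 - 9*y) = 3*y^4 - 15*y^3 - 36*y^2 + 108*y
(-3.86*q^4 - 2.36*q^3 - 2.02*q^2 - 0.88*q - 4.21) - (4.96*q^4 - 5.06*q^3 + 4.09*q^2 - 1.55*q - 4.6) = -8.82*q^4 + 2.7*q^3 - 6.11*q^2 + 0.67*q + 0.39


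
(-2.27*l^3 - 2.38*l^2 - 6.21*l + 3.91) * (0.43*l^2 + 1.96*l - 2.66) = -0.9761*l^5 - 5.4726*l^4 - 1.2969*l^3 - 4.1595*l^2 + 24.1822*l - 10.4006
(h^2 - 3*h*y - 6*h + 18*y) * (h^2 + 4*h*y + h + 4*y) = h^4 + h^3*y - 5*h^3 - 12*h^2*y^2 - 5*h^2*y - 6*h^2 + 60*h*y^2 - 6*h*y + 72*y^2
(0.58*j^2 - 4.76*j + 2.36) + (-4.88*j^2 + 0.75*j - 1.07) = -4.3*j^2 - 4.01*j + 1.29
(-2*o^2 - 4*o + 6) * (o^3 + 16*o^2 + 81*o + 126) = -2*o^5 - 36*o^4 - 220*o^3 - 480*o^2 - 18*o + 756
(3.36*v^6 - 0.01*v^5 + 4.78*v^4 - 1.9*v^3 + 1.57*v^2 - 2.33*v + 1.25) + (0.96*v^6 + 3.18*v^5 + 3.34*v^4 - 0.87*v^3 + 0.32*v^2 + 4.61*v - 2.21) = 4.32*v^6 + 3.17*v^5 + 8.12*v^4 - 2.77*v^3 + 1.89*v^2 + 2.28*v - 0.96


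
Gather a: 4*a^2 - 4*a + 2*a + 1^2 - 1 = 4*a^2 - 2*a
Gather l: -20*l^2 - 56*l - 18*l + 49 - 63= -20*l^2 - 74*l - 14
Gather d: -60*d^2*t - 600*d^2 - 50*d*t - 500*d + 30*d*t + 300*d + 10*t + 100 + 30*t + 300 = d^2*(-60*t - 600) + d*(-20*t - 200) + 40*t + 400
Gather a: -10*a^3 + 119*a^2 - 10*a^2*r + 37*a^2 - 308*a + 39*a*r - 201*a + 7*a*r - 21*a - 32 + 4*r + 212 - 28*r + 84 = -10*a^3 + a^2*(156 - 10*r) + a*(46*r - 530) - 24*r + 264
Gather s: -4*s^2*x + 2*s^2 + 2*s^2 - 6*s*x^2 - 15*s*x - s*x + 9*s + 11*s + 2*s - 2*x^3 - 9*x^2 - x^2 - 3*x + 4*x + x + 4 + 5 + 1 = s^2*(4 - 4*x) + s*(-6*x^2 - 16*x + 22) - 2*x^3 - 10*x^2 + 2*x + 10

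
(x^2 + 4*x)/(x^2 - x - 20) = x/(x - 5)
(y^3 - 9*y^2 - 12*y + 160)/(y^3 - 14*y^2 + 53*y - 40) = (y + 4)/(y - 1)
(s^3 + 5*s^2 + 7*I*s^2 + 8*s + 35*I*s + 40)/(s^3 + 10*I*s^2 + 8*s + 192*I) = (s^2 + s*(5 - I) - 5*I)/(s^2 + 2*I*s + 24)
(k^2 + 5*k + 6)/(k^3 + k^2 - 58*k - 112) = (k + 3)/(k^2 - k - 56)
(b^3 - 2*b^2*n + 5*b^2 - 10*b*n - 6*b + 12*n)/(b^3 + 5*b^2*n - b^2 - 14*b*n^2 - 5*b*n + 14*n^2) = (b + 6)/(b + 7*n)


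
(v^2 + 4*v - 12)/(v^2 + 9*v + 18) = (v - 2)/(v + 3)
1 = 1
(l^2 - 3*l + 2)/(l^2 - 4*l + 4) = (l - 1)/(l - 2)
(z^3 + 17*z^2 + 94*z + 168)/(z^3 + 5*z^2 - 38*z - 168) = (z + 6)/(z - 6)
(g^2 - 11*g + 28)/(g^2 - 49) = (g - 4)/(g + 7)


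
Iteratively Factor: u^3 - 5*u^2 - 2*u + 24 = (u - 4)*(u^2 - u - 6) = (u - 4)*(u - 3)*(u + 2)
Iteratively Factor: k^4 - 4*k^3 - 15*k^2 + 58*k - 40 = (k + 4)*(k^3 - 8*k^2 + 17*k - 10) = (k - 2)*(k + 4)*(k^2 - 6*k + 5) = (k - 5)*(k - 2)*(k + 4)*(k - 1)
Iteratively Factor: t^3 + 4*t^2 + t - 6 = (t + 3)*(t^2 + t - 2) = (t - 1)*(t + 3)*(t + 2)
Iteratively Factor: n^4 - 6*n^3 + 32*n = (n - 4)*(n^3 - 2*n^2 - 8*n) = (n - 4)^2*(n^2 + 2*n) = (n - 4)^2*(n + 2)*(n)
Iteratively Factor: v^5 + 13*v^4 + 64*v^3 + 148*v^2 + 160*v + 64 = (v + 4)*(v^4 + 9*v^3 + 28*v^2 + 36*v + 16) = (v + 4)^2*(v^3 + 5*v^2 + 8*v + 4) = (v + 1)*(v + 4)^2*(v^2 + 4*v + 4) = (v + 1)*(v + 2)*(v + 4)^2*(v + 2)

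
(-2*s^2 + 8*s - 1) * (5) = -10*s^2 + 40*s - 5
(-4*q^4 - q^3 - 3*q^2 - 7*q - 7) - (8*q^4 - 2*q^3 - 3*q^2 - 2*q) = -12*q^4 + q^3 - 5*q - 7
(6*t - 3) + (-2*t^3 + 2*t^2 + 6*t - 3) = -2*t^3 + 2*t^2 + 12*t - 6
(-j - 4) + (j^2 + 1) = j^2 - j - 3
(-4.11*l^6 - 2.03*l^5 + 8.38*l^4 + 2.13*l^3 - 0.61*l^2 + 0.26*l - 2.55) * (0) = 0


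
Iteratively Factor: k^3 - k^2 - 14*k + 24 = (k - 3)*(k^2 + 2*k - 8) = (k - 3)*(k + 4)*(k - 2)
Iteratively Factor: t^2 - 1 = (t + 1)*(t - 1)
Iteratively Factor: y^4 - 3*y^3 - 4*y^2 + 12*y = (y - 3)*(y^3 - 4*y) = y*(y - 3)*(y^2 - 4) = y*(y - 3)*(y + 2)*(y - 2)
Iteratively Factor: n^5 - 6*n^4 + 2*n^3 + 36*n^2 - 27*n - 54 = (n - 3)*(n^4 - 3*n^3 - 7*n^2 + 15*n + 18) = (n - 3)*(n + 2)*(n^3 - 5*n^2 + 3*n + 9) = (n - 3)^2*(n + 2)*(n^2 - 2*n - 3) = (n - 3)^3*(n + 2)*(n + 1)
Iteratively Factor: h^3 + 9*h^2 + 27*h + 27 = (h + 3)*(h^2 + 6*h + 9) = (h + 3)^2*(h + 3)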